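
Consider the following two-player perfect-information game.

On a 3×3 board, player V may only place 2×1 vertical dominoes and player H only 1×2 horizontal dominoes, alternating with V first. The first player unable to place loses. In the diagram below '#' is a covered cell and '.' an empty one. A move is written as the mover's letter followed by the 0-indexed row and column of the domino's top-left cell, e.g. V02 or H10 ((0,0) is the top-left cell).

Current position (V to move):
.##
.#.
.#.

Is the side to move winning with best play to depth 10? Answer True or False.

V winning at [.##/.#./.#.]: True

ply 1, V at .##/.#./.#. | V00=+1→###/##./.#.*; V10=+1→.##/##./##.; V12=+1→.##/.##/.##
ply 2: ###/##./.#. is terminal -1 (H); from .##/.#./.#. depth 10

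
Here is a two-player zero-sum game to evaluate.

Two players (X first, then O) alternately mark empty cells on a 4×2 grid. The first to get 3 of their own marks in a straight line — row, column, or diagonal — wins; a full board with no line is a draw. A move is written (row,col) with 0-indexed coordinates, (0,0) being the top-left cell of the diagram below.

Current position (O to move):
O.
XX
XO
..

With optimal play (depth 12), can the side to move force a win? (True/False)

O winning at [O./XX/XO/..]: False

p1 O@[O./XX/XO/..]: (0,1)[OO/XX/XO/..]-1 (3,0)[O./XX/XO/O.]+0* (3,1)[O./XX/XO/.O]-1
p2 X@[O./XX/XO/O.]: (0,1)[OX/XX/XO/O.]+0* (3,1)[O./XX/XO/OX]+0
p3 O@[OX/XX/XO/O.]: (3,1)[OX/XX/XO/OO]+0*
p4 X@[OX/XX/XO/OO] terminal +0; root [O./XX/XO/..] d12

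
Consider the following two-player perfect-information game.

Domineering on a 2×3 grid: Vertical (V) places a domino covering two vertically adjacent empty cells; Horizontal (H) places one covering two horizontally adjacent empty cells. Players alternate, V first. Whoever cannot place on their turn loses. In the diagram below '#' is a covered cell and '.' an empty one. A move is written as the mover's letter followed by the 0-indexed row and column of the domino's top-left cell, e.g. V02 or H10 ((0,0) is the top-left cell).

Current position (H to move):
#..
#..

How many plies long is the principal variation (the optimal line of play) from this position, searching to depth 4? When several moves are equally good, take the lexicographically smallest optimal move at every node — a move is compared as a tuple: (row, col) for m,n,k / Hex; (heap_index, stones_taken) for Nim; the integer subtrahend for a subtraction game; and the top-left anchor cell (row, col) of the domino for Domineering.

ply 1, H at #../#.. | H01=+1→###/#..*; H11=+1→#../###
ply 2: ###/#.. is terminal -1 (V); from #../#.. depth 4

PV length from [#../#..]: 1 ply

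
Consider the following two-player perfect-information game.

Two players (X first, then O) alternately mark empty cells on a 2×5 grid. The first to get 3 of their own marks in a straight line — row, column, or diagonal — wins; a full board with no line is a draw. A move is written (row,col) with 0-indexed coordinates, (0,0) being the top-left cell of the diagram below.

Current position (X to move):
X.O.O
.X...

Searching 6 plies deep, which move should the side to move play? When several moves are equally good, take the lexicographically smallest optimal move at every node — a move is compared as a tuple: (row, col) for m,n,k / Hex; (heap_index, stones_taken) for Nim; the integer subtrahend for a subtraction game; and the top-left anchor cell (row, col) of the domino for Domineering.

X's best at [X.O.O/.X...]: (0,3)

p1 X@[X.O.O/.X...]: (0,1)[XXO.O/.X...]-1 (0,3)[X.OXO/.X...]+0* (1,0)[X.O.O/XX...]-1 (1,2)[X.O.O/.XX..]-1 (1,3)[X.O.O/.X.X.]-1 (1,4)[X.O.O/.X..X]-1
p2 O@[X.OXO/.X...]: (0,1)[XOOXO/.X...]-1 (1,0)[X.OXO/OX...]+0* (1,2)[X.OXO/.XO..]+0 (1,3)[X.OXO/.X.O.]+0 (1,4)[X.OXO/.X..O]-1
p3 X@[X.OXO/OX...]: (0,1)[XXOXO/OX...]+0* (1,2)[X.OXO/OXX..]+0 (1,3)[X.OXO/OX.X.]+0 (1,4)[X.OXO/OX..X]+0
p4 O@[XXOXO/OX...]: (1,2)[XXOXO/OXO..]+0* (1,3)[XXOXO/OX.O.]+0 (1,4)[XXOXO/OX..O]+0
p5 X@[XXOXO/OXO..]: (1,3)[XXOXO/OXOX.]+0* (1,4)[XXOXO/OXO.X]+0
p6 O@[XXOXO/OXOX.]: (1,4)[XXOXO/OXOXO]+0*
p7 X@[XXOXO/OXOXO] terminal +0; root [X.O.O/.X...] d6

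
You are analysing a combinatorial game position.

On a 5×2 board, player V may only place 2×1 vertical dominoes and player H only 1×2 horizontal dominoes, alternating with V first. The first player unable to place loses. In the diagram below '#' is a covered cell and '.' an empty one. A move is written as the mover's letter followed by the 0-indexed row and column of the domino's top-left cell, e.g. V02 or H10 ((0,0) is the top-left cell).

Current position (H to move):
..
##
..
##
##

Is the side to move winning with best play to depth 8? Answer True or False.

ply 1, H at ../##/../##/## | H00=+1→##/##/../##/##*; H20=+1→../##/##/##/##
ply 2: ##/##/../##/## is terminal -1 (V); from ../##/../##/## depth 8

H winning at [../##/../##/##]: True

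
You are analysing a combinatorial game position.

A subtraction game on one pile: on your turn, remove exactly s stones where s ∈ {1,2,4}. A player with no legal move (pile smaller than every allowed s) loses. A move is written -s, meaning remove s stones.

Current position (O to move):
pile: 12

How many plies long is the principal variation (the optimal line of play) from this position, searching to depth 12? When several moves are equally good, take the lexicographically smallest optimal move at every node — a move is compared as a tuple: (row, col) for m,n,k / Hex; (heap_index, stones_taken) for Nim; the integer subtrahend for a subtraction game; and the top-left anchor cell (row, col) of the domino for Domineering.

PV length from [12]: 8 plies

p1 O@[12]: -1[11]-1* -2[10]-1 -4[8]-1
p2 X@[11]: -1[10]-1 -2[9]+1* -4[7]-1
p3 O@[9]: -1[8]-1* -2[7]-1 -4[5]-1
p4 X@[8]: -1[7]-1 -2[6]+1* -4[4]-1
p5 O@[6]: -1[5]-1* -2[4]-1 -4[2]-1
p6 X@[5]: -1[4]-1 -2[3]+1* -4[1]-1
p7 O@[3]: -1[2]-1* -2[1]-1
p8 X@[2]: -1[1]-1 -2[0]+1*
p9 O@[0] terminal -1; root [12] d12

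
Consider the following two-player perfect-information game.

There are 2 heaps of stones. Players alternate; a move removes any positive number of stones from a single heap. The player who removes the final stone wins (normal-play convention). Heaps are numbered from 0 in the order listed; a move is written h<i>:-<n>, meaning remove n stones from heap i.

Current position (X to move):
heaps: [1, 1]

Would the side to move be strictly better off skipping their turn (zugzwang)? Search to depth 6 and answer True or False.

ply 1, X at (1,1) | h0:-1=-1→(0,1)*; h1:-1=-1→(1,0)
ply 2, O at (0,1) | h1:-1=+1→(0,0)*
ply 3: (0,0) is terminal -1 (X); from (1,1) depth 6
pass branch (O moves first from the same position):
  | ply 1, O at (1,1) | h0:-1=-1→(0,1)*; h1:-1=-1→(1,0)
  | ply 2, X at (0,1) | h1:-1=+1→(0,0)*
  | ply 3: (0,0) is terminal -1 (O); from (1,1) depth 6
X moving scores -1; X passing scores +1

zugzwang((1,1), X) = True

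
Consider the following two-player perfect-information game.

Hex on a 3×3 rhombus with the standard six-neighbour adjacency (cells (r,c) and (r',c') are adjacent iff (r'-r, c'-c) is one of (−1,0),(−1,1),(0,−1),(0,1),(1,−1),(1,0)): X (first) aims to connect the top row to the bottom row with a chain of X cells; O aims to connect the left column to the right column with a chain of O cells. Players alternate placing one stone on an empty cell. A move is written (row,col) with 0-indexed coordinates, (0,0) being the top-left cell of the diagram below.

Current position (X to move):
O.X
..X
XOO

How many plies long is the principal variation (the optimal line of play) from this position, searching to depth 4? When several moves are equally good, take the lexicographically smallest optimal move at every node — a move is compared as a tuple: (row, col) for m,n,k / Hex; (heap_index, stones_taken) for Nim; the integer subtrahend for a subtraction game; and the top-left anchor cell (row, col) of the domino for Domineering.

p1 X@[O.X/..X/XOO]: (0,1)[OXX/..X/XOO]+1* (1,0)[O.X/X.X/XOO]+1 (1,1)[O.X/.XX/XOO]+1
p2 O@[OXX/..X/XOO]: (1,0)[OXX/O.X/XOO]-1* (1,1)[OXX/.OX/XOO]-1
p3 X@[OXX/O.X/XOO]: (1,1)[OXX/OXX/XOO]+1*
p4 O@[OXX/OXX/XOO] terminal -1; root [O.X/..X/XOO] d4

PV length from [O.X/..X/XOO]: 3 plies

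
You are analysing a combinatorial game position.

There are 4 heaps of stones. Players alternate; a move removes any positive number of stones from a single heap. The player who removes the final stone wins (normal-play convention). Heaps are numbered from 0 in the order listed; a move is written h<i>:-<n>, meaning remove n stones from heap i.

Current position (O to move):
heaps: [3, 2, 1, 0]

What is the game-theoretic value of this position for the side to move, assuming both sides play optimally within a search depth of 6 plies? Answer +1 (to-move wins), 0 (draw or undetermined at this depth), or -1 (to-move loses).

value((3,2,1,0), O) = -1

p1 O@[(3,2,1,0)]: h0:-1[(2,2,1,0)]-1* h0:-2[(1,2,1,0)]-1 h0:-3[(0,2,1,0)]-1 h1:-1[(3,1,1,0)]-1 h1:-2[(3,0,1,0)]-1 h2:-1[(3,2,0,0)]-1
p2 X@[(2,2,1,0)]: h0:-1[(1,2,1,0)]-1 h0:-2[(0,2,1,0)]-1 h1:-1[(2,1,1,0)]-1 h1:-2[(2,0,1,0)]-1 h2:-1[(2,2,0,0)]+1*
p3 O@[(2,2,0,0)]: h0:-1[(1,2,0,0)]-1* h0:-2[(0,2,0,0)]-1 h1:-1[(2,1,0,0)]-1 h1:-2[(2,0,0,0)]-1
p4 X@[(1,2,0,0)]: h0:-1[(0,2,0,0)]-1 h1:-1[(1,1,0,0)]+1* h1:-2[(1,0,0,0)]-1
p5 O@[(1,1,0,0)]: h0:-1[(0,1,0,0)]-1* h1:-1[(1,0,0,0)]-1
p6 X@[(0,1,0,0)]: h1:-1[(0,0,0,0)]+1*
p7 O@[(0,0,0,0)] terminal -1; root [(3,2,1,0)] d6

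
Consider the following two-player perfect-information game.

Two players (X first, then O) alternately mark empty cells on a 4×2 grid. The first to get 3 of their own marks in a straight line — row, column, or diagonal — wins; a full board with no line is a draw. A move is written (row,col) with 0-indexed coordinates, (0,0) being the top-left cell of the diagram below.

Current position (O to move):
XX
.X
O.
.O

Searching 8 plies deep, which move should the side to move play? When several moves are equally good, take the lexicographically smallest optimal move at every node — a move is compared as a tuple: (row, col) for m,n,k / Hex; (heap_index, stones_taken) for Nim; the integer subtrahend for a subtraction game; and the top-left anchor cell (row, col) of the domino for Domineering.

ply 1, O at XX/.X/O./.O | (1,0)=-1→XX/OX/O./.O; (2,1)=+0→XX/.X/OO/.O*; (3,0)=-1→XX/.X/O./OO
ply 2, X at XX/.X/OO/.O | (1,0)=+0→XX/XX/OO/.O*; (3,0)=+0→XX/.X/OO/XO
ply 3, O at XX/XX/OO/.O | (3,0)=+0→XX/XX/OO/OO*
ply 4: XX/XX/OO/OO is terminal +0 (X); from XX/.X/O./.O depth 8

O's best at [XX/.X/O./.O]: (2,1)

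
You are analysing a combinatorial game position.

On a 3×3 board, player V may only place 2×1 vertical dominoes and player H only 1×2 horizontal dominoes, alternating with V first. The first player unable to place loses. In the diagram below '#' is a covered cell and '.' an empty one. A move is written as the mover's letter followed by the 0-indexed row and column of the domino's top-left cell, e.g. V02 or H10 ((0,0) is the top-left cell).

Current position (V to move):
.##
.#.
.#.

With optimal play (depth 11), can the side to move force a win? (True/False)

V winning at [.##/.#./.#.]: True

p1 V@[.##/.#./.#.]: V00[###/##./.#.]+1* V10[.##/##./##.]+1 V12[.##/.##/.##]+1
p2 H@[###/##./.#.] terminal -1; root [.##/.#./.#.] d11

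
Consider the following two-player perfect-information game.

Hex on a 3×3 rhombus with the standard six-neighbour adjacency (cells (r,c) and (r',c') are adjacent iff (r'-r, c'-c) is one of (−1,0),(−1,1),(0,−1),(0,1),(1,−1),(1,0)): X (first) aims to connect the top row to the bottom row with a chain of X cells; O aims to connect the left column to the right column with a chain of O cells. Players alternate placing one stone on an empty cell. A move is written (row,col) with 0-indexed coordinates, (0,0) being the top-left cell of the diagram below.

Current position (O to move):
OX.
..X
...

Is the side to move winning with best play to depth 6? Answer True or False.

O winning at [OX./..X/...]: False

ply 1, O at OX./..X/... | (0,2)=-1→OXO/..X/...*; (1,0)=-1→OX./O.X/...; (1,1)=-1→OX./.OX/...; (2,0)=-1→OX./..X/O..; (2,1)=-1→OX./..X/.O.; (2,2)=-1→OX./..X/..O
ply 2, X at OXO/..X/... | (1,0)=+1→OXO/X.X/...*; (1,1)=+1→OXO/.XX/...; (2,0)=+1→OXO/..X/X..; (2,1)=-1→OXO/..X/.X.; (2,2)=-1→OXO/..X/..X
ply 3, O at OXO/X.X/... | (1,1)=-1→OXO/XOX/...*; (2,0)=-1→OXO/X.X/O..; (2,1)=-1→OXO/X.X/.O.; (2,2)=-1→OXO/X.X/..O
ply 4, X at OXO/XOX/... | (2,0)=+1→OXO/XOX/X..*; (2,1)=-1→OXO/XOX/.X.; (2,2)=-1→OXO/XOX/..X
ply 5: OXO/XOX/X.. is terminal -1 (O); from OX./..X/... depth 6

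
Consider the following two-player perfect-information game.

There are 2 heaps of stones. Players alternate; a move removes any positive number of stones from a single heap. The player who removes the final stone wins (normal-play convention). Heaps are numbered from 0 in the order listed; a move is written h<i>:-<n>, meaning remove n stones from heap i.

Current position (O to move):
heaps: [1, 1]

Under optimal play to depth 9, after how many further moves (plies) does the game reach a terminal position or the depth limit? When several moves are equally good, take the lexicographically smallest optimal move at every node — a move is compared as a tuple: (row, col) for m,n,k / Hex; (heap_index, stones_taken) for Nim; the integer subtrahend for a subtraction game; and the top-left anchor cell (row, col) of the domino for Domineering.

PV length from [(1,1)]: 2 plies

ply 1, O at (1,1) | h0:-1=-1→(0,1)*; h1:-1=-1→(1,0)
ply 2, X at (0,1) | h1:-1=+1→(0,0)*
ply 3: (0,0) is terminal -1 (O); from (1,1) depth 9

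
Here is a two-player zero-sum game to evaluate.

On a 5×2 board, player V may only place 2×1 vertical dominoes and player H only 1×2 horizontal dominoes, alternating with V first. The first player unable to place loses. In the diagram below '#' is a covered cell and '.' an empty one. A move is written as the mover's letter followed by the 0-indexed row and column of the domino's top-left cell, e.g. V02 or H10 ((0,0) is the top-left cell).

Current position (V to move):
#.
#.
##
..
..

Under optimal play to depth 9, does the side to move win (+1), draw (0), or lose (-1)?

value(#./#./##/../.., V) = +1

[#./#./##/../..] V move#1: V01:-1/##/##/##/../.., V30:+1/#./#./##/#./#.*, V31:+1/#./#./##/.#/.#
[#./#./##/#./#.] end (terminal -1, H#2); searched #./#./##/../.. to 9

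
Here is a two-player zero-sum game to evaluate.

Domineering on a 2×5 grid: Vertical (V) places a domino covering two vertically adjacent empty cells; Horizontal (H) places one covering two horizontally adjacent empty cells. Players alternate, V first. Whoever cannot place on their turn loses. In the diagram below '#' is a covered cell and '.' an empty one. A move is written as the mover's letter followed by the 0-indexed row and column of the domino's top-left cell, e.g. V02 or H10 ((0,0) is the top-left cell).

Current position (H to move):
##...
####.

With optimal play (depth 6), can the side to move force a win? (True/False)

H winning at [##.../####.]: True

p1 H@[##.../####.]: H02[####./####.]-1 H03[##.##/####.]+1*
p2 V@[##.##/####.] terminal -1; root [##.../####.] d6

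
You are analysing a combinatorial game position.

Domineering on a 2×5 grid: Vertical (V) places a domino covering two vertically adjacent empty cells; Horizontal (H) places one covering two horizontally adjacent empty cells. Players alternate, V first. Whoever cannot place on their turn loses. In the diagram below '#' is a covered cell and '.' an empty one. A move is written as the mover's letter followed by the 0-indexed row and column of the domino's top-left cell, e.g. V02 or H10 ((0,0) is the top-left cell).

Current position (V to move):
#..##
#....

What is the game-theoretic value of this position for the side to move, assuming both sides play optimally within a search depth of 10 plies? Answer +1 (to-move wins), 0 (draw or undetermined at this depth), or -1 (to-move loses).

value(#..##/#...., V) = +1

[#..##/#....] V move#1: V01:-1/##.##/##..., V02:+1/#.###/#.#..*
[#.###/#.#..] H move#2: H13:-1/#.###/#.###*
[#.###/#.###] V move#3: V01:+1/#####/#####*
[#####/#####] end (terminal -1, H#4); searched #..##/#.... to 10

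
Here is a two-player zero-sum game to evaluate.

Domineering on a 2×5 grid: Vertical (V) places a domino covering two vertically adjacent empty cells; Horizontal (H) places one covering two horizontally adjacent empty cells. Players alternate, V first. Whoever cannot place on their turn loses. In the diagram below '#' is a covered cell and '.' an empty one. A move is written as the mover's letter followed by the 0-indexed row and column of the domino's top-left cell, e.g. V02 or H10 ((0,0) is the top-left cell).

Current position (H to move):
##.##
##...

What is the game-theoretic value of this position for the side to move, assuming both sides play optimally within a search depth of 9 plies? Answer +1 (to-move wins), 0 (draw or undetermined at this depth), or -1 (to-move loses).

value(##.##/##..., H) = +1

ply 1, H at ##.##/##... | H12=+1→##.##/####.*; H13=-1→##.##/##.##
ply 2: ##.##/####. is terminal -1 (V); from ##.##/##... depth 9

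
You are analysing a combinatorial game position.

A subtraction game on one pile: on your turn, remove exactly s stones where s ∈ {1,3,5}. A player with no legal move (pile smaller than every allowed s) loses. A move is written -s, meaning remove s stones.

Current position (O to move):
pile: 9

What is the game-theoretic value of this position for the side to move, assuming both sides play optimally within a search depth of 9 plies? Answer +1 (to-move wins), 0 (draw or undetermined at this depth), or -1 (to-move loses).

value(9, O) = +1

p1 O@[9]: -1[8]+1* -3[6]+1 -5[4]+1
p2 X@[8]: -1[7]-1* -3[5]-1 -5[3]-1
p3 O@[7]: -1[6]+1* -3[4]+1 -5[2]+1
p4 X@[6]: -1[5]-1* -3[3]-1 -5[1]-1
p5 O@[5]: -1[4]+1* -3[2]+1 -5[0]+1
p6 X@[4]: -1[3]-1* -3[1]-1
p7 O@[3]: -1[2]+1* -3[0]+1
p8 X@[2]: -1[1]-1*
p9 O@[1]: -1[0]+1*
p10 X@[0] terminal -1; root [9] d9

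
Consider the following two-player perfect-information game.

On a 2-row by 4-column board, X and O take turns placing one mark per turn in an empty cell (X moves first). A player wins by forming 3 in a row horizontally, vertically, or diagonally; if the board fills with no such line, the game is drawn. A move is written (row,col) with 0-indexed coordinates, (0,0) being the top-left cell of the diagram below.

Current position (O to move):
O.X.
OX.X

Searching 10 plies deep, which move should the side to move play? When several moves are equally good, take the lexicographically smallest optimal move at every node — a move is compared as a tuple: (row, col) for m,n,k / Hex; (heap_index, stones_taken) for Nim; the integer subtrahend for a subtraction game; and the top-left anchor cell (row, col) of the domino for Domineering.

O's best at [O.X./OX.X]: (1,2)

p1 O@[O.X./OX.X]: (0,1)[OOX./OX.X]-1 (0,3)[O.XO/OX.X]-1 (1,2)[O.X./OXOX]+0*
p2 X@[O.X./OXOX]: (0,1)[OXX./OXOX]+0* (0,3)[O.XX/OXOX]+0
p3 O@[OXX./OXOX]: (0,3)[OXXO/OXOX]+0*
p4 X@[OXXO/OXOX] terminal +0; root [O.X./OX.X] d10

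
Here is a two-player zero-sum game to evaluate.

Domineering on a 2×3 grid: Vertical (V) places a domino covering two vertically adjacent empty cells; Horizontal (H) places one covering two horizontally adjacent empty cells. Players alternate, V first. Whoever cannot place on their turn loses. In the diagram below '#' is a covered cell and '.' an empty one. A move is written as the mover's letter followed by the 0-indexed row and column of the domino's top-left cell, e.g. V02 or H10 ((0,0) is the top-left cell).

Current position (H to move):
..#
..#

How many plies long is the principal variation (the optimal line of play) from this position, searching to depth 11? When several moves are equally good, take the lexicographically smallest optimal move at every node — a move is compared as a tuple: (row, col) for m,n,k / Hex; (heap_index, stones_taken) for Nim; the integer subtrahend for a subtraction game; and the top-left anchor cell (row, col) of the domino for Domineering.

PV length from [..#/..#]: 1 ply

ply 1, H at ..#/..# | H00=+1→###/..#*; H10=+1→..#/###
ply 2: ###/..# is terminal -1 (V); from ..#/..# depth 11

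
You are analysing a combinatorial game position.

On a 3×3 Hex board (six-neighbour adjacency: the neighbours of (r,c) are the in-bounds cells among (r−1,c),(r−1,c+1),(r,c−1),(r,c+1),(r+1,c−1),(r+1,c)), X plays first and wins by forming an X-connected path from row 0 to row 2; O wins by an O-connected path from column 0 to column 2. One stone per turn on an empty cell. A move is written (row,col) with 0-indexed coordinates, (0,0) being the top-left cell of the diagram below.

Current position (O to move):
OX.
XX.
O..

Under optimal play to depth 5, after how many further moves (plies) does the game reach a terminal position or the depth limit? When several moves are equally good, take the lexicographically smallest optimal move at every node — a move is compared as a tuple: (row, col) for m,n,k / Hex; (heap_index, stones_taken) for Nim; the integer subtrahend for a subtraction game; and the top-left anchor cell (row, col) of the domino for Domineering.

[OX./XX./O..] O move#1: (0,2):-1/OXO/XX./O.., (1,2):-1/OX./XXO/O.., (2,1):+1/OX./XX./OO.*, (2,2):-1/OX./XX./O.O
[OX./XX./OO.] X move#2: (0,2):-1/OXX/XX./OO.*, (1,2):-1/OX./XXX/OO., (2,2):-1/OX./XX./OOX
[OXX/XX./OO.] O move#3: (1,2):+1/OXX/XXO/OO.*, (2,2):+1/OXX/XX./OOO
[OXX/XXO/OO.] end (terminal -1, X#4); searched OX./XX./O.. to 5

PV length from [OX./XX./O..]: 3 plies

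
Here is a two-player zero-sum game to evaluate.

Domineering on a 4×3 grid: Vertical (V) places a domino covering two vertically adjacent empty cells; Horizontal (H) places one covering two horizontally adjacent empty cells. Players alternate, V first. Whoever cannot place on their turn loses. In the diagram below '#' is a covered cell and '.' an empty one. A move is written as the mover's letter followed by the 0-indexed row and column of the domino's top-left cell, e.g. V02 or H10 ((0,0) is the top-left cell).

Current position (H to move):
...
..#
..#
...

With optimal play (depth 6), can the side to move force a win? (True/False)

ply 1, H at .../..#/..#/... | H00=-1→##./..#/..#/...*; H01=-1→.##/..#/..#/...; H10=-1→.../###/..#/...; H20=-1→.../..#/###/...; H30=-1→.../..#/..#/##.; H31=-1→.../..#/..#/.##
ply 2, V at ##./..#/..#/... | V10=+1→##./#.#/#.#/...*; V11=+1→##./.##/.##/...; V20=+1→##./..#/#.#/#..; V21=+1→##./..#/.##/.#.
ply 3, H at ##./#.#/#.#/... | H30=-1→##./#.#/#.#/##.*; H31=-1→##./#.#/#.#/.##
ply 4, V at ##./#.#/#.#/##. | V11=+1→##./###/###/##.*
ply 5: ##./###/###/##. is terminal -1 (H); from .../..#/..#/... depth 6

H winning at [.../..#/..#/...]: False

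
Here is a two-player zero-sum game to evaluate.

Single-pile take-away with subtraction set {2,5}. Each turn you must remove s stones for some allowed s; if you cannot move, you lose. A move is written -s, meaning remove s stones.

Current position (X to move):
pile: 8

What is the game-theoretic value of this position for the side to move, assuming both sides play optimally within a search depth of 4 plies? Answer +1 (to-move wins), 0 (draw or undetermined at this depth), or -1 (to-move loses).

value(8, X) = -1

[8] X move#1: -2:-1/6*, -5:-1/3
[6] O move#2: -2:+1/4*, -5:+1/1
[4] X move#3: -2:-1/2*
[2] O move#4: -2:+1/0*
[0] end (terminal -1, X#5); searched 8 to 4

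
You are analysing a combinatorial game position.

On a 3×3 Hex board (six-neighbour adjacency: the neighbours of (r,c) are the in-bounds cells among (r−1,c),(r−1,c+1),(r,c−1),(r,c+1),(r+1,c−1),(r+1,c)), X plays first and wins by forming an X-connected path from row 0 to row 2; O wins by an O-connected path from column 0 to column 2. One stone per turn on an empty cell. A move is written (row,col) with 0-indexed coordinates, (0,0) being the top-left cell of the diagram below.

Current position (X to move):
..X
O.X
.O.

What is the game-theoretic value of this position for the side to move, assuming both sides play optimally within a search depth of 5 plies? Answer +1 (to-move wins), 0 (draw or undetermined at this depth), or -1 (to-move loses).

value(..X/O.X/.O., X) = +1

p1 X@[..X/O.X/.O.]: (0,0)[X.X/O.X/.O.]-1 (0,1)[.XX/O.X/.O.]-1 (1,1)[..X/OXX/.O.]+1* (2,0)[..X/O.X/XO.]+1 (2,2)[..X/O.X/.OX]+1
p2 O@[..X/OXX/.O.]: (0,0)[O.X/OXX/.O.]-1* (0,1)[.OX/OXX/.O.]-1 (2,0)[..X/OXX/OO.]-1 (2,2)[..X/OXX/.OO]-1
p3 X@[O.X/OXX/.O.]: (0,1)[OXX/OXX/.O.]+1* (2,0)[O.X/OXX/XO.]+1 (2,2)[O.X/OXX/.OX]+1
p4 O@[OXX/OXX/.O.]: (2,0)[OXX/OXX/OO.]-1* (2,2)[OXX/OXX/.OO]-1
p5 X@[OXX/OXX/OO.]: (2,2)[OXX/OXX/OOX]+1*
p6 O@[OXX/OXX/OOX] terminal -1; root [..X/O.X/.O.] d5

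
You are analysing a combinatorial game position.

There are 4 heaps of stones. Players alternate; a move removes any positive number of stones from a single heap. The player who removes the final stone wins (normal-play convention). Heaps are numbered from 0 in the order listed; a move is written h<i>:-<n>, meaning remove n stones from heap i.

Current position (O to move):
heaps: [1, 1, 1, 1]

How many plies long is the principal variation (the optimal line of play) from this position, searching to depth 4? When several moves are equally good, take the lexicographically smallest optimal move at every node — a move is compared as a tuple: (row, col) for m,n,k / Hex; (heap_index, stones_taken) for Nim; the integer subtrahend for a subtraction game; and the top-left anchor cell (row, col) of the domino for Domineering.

PV length from [(1,1,1,1)]: 4 plies

ply 1, O at (1,1,1,1) | h0:-1=-1→(0,1,1,1)*; h1:-1=-1→(1,0,1,1); h2:-1=-1→(1,1,0,1); h3:-1=-1→(1,1,1,0)
ply 2, X at (0,1,1,1) | h1:-1=+1→(0,0,1,1)*; h2:-1=+1→(0,1,0,1); h3:-1=+1→(0,1,1,0)
ply 3, O at (0,0,1,1) | h2:-1=-1→(0,0,0,1)*; h3:-1=-1→(0,0,1,0)
ply 4, X at (0,0,0,1) | h3:-1=+1→(0,0,0,0)*
ply 5: (0,0,0,0) is terminal -1 (O); from (1,1,1,1) depth 4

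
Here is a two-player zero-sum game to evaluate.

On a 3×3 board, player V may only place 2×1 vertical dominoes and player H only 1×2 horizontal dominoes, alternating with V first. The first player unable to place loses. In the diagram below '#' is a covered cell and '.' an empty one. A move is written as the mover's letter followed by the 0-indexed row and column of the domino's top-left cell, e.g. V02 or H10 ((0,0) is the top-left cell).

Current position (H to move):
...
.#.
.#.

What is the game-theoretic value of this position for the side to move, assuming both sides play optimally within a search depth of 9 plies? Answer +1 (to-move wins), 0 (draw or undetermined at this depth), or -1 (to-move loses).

[.../.#./.#.] H move#1: H00:-1/##./.#./.#.*, H01:-1/.##/.#./.#.
[##./.#./.#.] V move#2: V02:+1/###/.##/.#.*, V10:+1/##./##./##., V12:+1/##./.##/.##
[###/.##/.#.] end (terminal -1, H#3); searched .../.#./.#. to 9

value(.../.#./.#., H) = -1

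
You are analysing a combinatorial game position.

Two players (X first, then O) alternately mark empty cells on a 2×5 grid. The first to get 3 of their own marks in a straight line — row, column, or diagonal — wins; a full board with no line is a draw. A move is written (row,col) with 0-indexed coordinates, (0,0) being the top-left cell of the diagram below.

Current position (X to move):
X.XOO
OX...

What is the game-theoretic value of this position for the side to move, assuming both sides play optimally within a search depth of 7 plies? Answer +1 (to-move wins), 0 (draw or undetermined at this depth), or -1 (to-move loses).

value(X.XOO/OX..., X) = +1

[X.XOO/OX...] X move#1: (0,1):+1/XXXOO/OX...*, (1,2):+1/X.XOO/OXX.., (1,3):+1/X.XOO/OX.X., (1,4):+0/X.XOO/OX..X
[XXXOO/OX...] end (terminal -1, O#2); searched X.XOO/OX... to 7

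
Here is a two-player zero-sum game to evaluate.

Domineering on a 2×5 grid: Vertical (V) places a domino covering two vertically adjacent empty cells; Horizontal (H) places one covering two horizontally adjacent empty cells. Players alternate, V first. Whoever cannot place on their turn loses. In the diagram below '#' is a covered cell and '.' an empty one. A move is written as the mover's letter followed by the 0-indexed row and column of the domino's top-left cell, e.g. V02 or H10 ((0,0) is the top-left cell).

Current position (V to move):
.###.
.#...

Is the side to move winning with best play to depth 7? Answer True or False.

ply 1, V at .###./.#... | V00=-1→####./##...; V04=+1→.####/.#..#*
ply 2, H at .####/.#..# | H12=-1→.####/.####*
ply 3, V at .####/.#### | V00=+1→#####/#####*
ply 4: #####/##### is terminal -1 (H); from .###./.#... depth 7

V winning at [.###./.#...]: True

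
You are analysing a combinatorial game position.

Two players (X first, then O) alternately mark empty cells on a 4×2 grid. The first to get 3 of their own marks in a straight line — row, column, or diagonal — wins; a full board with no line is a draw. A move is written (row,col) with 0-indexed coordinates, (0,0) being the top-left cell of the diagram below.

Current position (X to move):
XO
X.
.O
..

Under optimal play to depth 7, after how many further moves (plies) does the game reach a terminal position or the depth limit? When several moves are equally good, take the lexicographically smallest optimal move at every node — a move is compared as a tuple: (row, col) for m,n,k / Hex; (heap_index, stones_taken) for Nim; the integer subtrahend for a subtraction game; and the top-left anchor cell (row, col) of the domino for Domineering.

PV length from [XO/X./.O/..]: 1 ply

[XO/X./.O/..] X move#1: (1,1):+0/XO/XX/.O/.., (2,0):+1/XO/X./XO/..*, (3,0):-1/XO/X./.O/X., (3,1):-1/XO/X./.O/.X
[XO/X./XO/..] end (terminal -1, O#2); searched XO/X./.O/.. to 7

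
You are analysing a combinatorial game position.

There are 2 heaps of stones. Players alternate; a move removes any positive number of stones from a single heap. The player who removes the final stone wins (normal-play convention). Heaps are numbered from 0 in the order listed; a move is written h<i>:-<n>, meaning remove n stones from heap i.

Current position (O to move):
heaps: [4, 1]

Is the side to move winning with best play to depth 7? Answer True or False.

p1 O@[(4,1)]: h0:-1[(3,1)]-1 h0:-2[(2,1)]-1 h0:-3[(1,1)]+1* h0:-4[(0,1)]-1 h1:-1[(4,0)]-1
p2 X@[(1,1)]: h0:-1[(0,1)]-1* h1:-1[(1,0)]-1
p3 O@[(0,1)]: h1:-1[(0,0)]+1*
p4 X@[(0,0)] terminal -1; root [(4,1)] d7

O winning at [(4,1)]: True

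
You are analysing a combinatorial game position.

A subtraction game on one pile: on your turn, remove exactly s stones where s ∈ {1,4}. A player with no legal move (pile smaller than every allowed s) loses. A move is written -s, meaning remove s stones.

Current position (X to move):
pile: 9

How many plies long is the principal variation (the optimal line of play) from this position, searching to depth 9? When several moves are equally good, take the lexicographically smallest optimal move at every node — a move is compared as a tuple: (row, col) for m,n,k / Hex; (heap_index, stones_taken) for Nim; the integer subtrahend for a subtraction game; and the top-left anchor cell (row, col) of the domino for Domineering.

PV length from [9]: 3 plies

ply 1, X at 9 | -1=-1→8; -4=+1→5*
ply 2, O at 5 | -1=-1→4*; -4=-1→1
ply 3, X at 4 | -1=-1→3; -4=+1→0*
ply 4: 0 is terminal -1 (O); from 9 depth 9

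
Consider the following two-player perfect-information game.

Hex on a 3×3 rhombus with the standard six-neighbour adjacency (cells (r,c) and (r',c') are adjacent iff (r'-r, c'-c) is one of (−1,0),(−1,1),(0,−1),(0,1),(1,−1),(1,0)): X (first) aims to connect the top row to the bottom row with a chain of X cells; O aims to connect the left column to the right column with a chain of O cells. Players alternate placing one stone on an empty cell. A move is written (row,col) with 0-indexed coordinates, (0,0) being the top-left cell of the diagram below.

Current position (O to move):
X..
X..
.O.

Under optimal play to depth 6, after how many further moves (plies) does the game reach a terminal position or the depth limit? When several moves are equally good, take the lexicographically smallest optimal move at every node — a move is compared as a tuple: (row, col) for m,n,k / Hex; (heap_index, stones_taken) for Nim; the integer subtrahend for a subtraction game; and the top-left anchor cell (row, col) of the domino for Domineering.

PV length from [X../X../.O.]: 5 plies

p1 O@[X../X../.O.]: (0,1)[XO./X../.O.]-1 (0,2)[X.O/X../.O.]-1 (1,1)[X../XO./.O.]-1 (1,2)[X../X.O/.O.]-1 (2,0)[X../X../OO.]+1* (2,2)[X../X../.OO]-1
p2 X@[X../X../OO.]: (0,1)[XX./X../OO.]-1* (0,2)[X.X/X../OO.]-1 (1,1)[X../XX./OO.]-1 (1,2)[X../X.X/OO.]-1 (2,2)[X../X../OOX]-1
p3 O@[XX./X../OO.]: (0,2)[XXO/X../OO.]+1* (1,1)[XX./XO./OO.]+1 (1,2)[XX./X.O/OO.]+1 (2,2)[XX./X../OOO]+1
p4 X@[XXO/X../OO.]: (1,1)[XXO/XX./OO.]-1* (1,2)[XXO/X.X/OO.]-1 (2,2)[XXO/X../OOX]-1
p5 O@[XXO/XX./OO.]: (1,2)[XXO/XXO/OO.]+1* (2,2)[XXO/XX./OOO]+1
p6 X@[XXO/XXO/OO.] terminal -1; root [X../X../.O.] d6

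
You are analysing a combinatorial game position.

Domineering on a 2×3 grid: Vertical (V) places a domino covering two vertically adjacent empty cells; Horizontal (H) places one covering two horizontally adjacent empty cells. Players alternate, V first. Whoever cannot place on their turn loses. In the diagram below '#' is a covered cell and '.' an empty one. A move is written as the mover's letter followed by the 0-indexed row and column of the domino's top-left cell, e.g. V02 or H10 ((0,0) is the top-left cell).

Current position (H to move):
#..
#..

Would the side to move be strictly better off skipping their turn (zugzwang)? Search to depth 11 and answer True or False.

p1 H@[#../#..]: H01[###/#..]+1* H11[#../###]+1
p2 V@[###/#..] terminal -1; root [#../#..] d11
suppose H passes — search the same position with V to move:
pass> p1 V@[#../#..]: V01[##./##.]+1* V02[#.#/#.#]+1
pass> p2 H@[##./##.] terminal -1; root [#../#..] d11
for H: play +1, pass -1

zugzwang(#../#.., H) = False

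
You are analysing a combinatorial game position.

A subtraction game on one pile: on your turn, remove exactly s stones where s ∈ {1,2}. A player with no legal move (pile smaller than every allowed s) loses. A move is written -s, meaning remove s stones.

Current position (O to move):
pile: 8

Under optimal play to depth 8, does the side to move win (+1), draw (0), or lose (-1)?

value(8, O) = +1

[8] O move#1: -1:-1/7, -2:+1/6*
[6] X move#2: -1:-1/5*, -2:-1/4
[5] O move#3: -1:-1/4, -2:+1/3*
[3] X move#4: -1:-1/2*, -2:-1/1
[2] O move#5: -1:-1/1, -2:+1/0*
[0] end (terminal -1, X#6); searched 8 to 8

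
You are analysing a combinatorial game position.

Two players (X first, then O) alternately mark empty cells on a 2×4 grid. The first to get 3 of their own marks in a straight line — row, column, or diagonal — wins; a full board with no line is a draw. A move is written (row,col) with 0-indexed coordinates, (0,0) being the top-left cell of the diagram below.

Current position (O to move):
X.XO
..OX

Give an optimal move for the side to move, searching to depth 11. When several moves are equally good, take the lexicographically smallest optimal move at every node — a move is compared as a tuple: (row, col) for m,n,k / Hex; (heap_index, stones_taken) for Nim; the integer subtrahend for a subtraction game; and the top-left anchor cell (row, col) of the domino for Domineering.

ply 1, O at X.XO/..OX | (0,1)=+0→XOXO/..OX*; (1,0)=-1→X.XO/O.OX; (1,1)=-1→X.XO/.OOX
ply 2, X at XOXO/..OX | (1,0)=+0→XOXO/X.OX*; (1,1)=+0→XOXO/.XOX
ply 3, O at XOXO/X.OX | (1,1)=+0→XOXO/XOOX*
ply 4: XOXO/XOOX is terminal +0 (X); from X.XO/..OX depth 11

O's best at [X.XO/..OX]: (0,1)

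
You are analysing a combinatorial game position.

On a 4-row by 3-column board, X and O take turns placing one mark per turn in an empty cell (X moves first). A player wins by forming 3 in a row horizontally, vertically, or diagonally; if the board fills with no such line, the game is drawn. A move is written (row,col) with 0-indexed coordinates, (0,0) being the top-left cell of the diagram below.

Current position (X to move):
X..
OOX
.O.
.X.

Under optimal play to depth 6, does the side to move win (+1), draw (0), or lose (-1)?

value(X../OOX/.O./.X., X) = -1

[X../OOX/.O./.X.] X move#1: (0,1):-1/XX./OOX/.O./.X.*, (0,2):-1/X.X/OOX/.O./.X., (2,0):-1/X../OOX/XO./.X., (2,2):-1/X../OOX/.OX/.X., (3,0):-1/X../OOX/.O./XX., (3,2):-1/X../OOX/.O./.XX
[XX./OOX/.O./.X.] O move#2: (0,2):+1/XXO/OOX/.O./.X.*, (2,0):-1/XX./OOX/OO./.X., (2,2):-1/XX./OOX/.OO/.X., (3,0):-1/XX./OOX/.O./OX., (3,2):+1/XX./OOX/.O./.XO
[XXO/OOX/.O./.X.] X move#3: (2,0):-1/XXO/OOX/XO./.X.*, (2,2):-1/XXO/OOX/.OX/.X., (3,0):-1/XXO/OOX/.O./XX., (3,2):-1/XXO/OOX/.O./.XX
[XXO/OOX/XO./.X.] O move#4: (2,2):+0/XXO/OOX/XOO/.X., (3,0):+0/XXO/OOX/XO./OX., (3,2):+1/XXO/OOX/XO./.XO*
[XXO/OOX/XO./.XO] end (terminal -1, X#5); searched X../OOX/.O./.X. to 6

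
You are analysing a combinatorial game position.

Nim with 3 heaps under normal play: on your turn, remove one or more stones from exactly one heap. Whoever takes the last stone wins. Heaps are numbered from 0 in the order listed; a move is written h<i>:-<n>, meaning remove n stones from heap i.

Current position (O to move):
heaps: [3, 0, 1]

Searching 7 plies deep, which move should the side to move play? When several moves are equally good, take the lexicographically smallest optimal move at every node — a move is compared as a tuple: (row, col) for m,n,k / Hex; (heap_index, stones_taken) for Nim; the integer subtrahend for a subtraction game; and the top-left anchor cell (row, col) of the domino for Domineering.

O's best at [(3,0,1)]: h0:-2

p1 O@[(3,0,1)]: h0:-1[(2,0,1)]-1 h0:-2[(1,0,1)]+1* h0:-3[(0,0,1)]-1 h2:-1[(3,0,0)]-1
p2 X@[(1,0,1)]: h0:-1[(0,0,1)]-1* h2:-1[(1,0,0)]-1
p3 O@[(0,0,1)]: h2:-1[(0,0,0)]+1*
p4 X@[(0,0,0)] terminal -1; root [(3,0,1)] d7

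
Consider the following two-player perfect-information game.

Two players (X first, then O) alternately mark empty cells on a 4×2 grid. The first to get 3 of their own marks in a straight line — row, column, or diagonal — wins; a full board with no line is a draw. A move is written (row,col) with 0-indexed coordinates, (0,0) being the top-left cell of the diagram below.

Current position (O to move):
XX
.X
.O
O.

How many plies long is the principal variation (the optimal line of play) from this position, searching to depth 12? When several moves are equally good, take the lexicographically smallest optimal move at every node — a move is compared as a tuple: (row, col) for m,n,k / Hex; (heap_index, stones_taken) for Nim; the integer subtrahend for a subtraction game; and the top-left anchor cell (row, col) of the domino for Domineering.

PV length from [XX/.X/.O/O.]: 3 plies

[XX/.X/.O/O.] O move#1: (1,0):+0/XX/OX/.O/O.*, (2,0):+0/XX/.X/OO/O., (3,1):+0/XX/.X/.O/OO
[XX/OX/.O/O.] X move#2: (2,0):+0/XX/OX/XO/O.*, (3,1):-1/XX/OX/.O/OX
[XX/OX/XO/O.] O move#3: (3,1):+0/XX/OX/XO/OO*
[XX/OX/XO/OO] end (terminal +0, X#4); searched XX/.X/.O/O. to 12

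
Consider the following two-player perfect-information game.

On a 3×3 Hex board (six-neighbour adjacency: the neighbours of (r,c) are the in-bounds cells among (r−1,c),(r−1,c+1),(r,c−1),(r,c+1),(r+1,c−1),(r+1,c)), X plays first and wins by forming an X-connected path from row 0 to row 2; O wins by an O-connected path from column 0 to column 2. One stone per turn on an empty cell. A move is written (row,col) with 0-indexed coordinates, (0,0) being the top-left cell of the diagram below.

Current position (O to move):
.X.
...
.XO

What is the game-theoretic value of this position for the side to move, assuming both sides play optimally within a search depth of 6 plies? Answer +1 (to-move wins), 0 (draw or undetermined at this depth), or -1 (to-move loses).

value(.X./.../.XO, O) = +1

[.X./.../.XO] O move#1: (0,0):-1/OX./.../.XO, (0,2):-1/.XO/.../.XO, (1,0):-1/.X./O../.XO, (1,1):+1/.X./.O./.XO*, (1,2):-1/.X./..O/.XO, (2,0):-1/.X./.../OXO
[.X./.O./.XO] X move#2: (0,0):-1/XX./.O./.XO*, (0,2):-1/.XX/.O./.XO, (1,0):-1/.X./XO./.XO, (1,2):-1/.X./.OX/.XO, (2,0):-1/.X./.O./XXO
[XX./.O./.XO] O move#3: (0,2):+1/XXO/.O./.XO*, (1,0):+1/XX./OO./.XO, (1,2):+1/XX./.OO/.XO, (2,0):+1/XX./.O./OXO
[XXO/.O./.XO] X move#4: (1,0):-1/XXO/XO./.XO*, (1,2):-1/XXO/.OX/.XO, (2,0):-1/XXO/.O./XXO
[XXO/XO./.XO] O move#5: (1,2):-1/XXO/XOO/.XO, (2,0):+1/XXO/XO./OXO*
[XXO/XO./OXO] end (terminal -1, X#6); searched .X./.../.XO to 6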